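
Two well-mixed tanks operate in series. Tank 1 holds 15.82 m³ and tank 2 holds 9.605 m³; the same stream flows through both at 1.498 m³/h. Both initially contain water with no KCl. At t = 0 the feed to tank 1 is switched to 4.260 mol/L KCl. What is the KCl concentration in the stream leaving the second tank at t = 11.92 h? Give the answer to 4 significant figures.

1.778 mol/L

Time constants: τᵢ = Vᵢ/Q for each well-mixed tank.
τ₁ = 15.82/1.498 = 10.5607 h; τ₂ = 9.605/1.498 = 6.41188 h.
Solving the cascade with C₁(0)=C₂(0)=0 gives C₂(t) = C_in[1 − (τ₁ e^(−t/τ₁) − τ₂ e^(−t/τ₂))/(τ₁ − τ₂)].
At t = 11.92: e^(−t/τ₁) = 0.323451, e^(−t/τ₂) = 0.155821.
C₂ = 4.260·[1 − (10.5607·0.323451 − 6.41188·0.155821)/(4.14887)] = 4.260·0.417484 = 1.77848 mol/L.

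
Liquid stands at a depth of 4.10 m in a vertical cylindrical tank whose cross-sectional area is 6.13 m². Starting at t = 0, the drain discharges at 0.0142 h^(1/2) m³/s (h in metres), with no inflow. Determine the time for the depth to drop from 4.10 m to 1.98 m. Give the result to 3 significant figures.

533 s

Volume balance on the tank: A dh/dt = −0.0142 √h.
∫ h^(−1/2) dh = −(0.0142/A) ∫ dt, giving 2√h = 2√h₀ − (0.0142/A) t.
t = 2A(√h₀ − √h)/0.0142 = 2·6.13·(√4.10 − √1.98)/0.0142
  = 12.260 × (2.0248 − 1.4071) / 0.0142 = 533.33 s.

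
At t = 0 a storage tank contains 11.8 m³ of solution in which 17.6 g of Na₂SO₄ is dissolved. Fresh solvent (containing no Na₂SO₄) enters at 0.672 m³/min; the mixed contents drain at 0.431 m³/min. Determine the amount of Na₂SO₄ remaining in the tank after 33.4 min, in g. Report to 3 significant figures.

6.94 g

Total volume: dV/dt = Q_in − Q_out = 0.24100 m³/min, so V(t) = 11.8 + 0.24100 t and V(33.4) = 19.849 m³.
No Na₂SO₄ enters, so dm/dt = −Q_out · (m/V).
dm/m = −Q_out dt/(V₀ + 0.24100 t); integrating gives ln(m/m₀) = −(Q_out/(Q_in−Q_out)) ln(V/V₀).
m = m₀ (V₀/V)^(Q_out/(Q_in−Q_out)) = 17.6 × (11.8/19.849)^(1.7884) = 6.9435 g.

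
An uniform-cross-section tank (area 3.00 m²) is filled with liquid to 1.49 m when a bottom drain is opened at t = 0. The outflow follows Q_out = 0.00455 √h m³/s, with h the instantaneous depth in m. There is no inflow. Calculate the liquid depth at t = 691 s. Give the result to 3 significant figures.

With no inflow, A dh/dt = −0.00455 √h.
This is separable: 2 d(√h)/dt = −0.00455/A, so √h = √h₀ − (0.00455/(2A)) t.
√h = √1.49 − 0.00455·691/(2·3.00) = 1.2207 − 0.52401 = 0.69665.
h = 0.69665² = 0.48532 m.

0.485 m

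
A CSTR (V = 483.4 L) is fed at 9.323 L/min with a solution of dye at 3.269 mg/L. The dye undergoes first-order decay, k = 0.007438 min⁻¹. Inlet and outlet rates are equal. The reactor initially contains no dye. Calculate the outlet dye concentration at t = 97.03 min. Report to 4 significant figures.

Species balance: V dC/dt = Q C_in − Q C − k V C.
dC/dt = (Q/V) C_in − (Q/V + k) C; effective rate a = Q/V + k = 0.0192863 + 0.007438 = 0.0267243 min⁻¹.
C_ss = Q C_in/(Q + kV) = 2.35916 mg/L; C(t) = C_ss + (C₀ − C_ss) e^(−a t).
C(97.03) = 2.35916 + (-2.35916)·e^(−0.0267243·97.03) = 2.35916 + (-2.35916)·0.0747909 = 2.18272 mg/L.

2.183 mg/L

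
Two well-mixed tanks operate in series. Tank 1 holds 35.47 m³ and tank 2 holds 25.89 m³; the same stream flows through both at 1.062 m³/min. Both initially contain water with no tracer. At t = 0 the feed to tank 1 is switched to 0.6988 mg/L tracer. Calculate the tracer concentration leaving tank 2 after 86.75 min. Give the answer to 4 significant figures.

0.5599 mg/L

Each tank obeys Vᵢ dCᵢ/dt = Q(Cᵢ₋₁ − Cᵢ), so τᵢ = Vᵢ/Q.
τ₁ = 35.47/1.062 = 33.3992 min; τ₂ = 25.89/1.062 = 24.3785 min.
Solving the cascade with C₁(0)=C₂(0)=0 gives C₂(t) = C_in[1 − (τ₁ e^(−t/τ₁) − τ₂ e^(−t/τ₂))/(τ₁ − τ₂)].
At t = 86.75: e^(−t/τ₁) = 0.0744696, e^(−t/τ₂) = 0.0284827.
C₂ = 0.6988·[1 − (33.3992·0.0744696 − 24.3785·0.0284827)/(9.02072)] = 0.6988·0.801250 = 0.559914 mg/L.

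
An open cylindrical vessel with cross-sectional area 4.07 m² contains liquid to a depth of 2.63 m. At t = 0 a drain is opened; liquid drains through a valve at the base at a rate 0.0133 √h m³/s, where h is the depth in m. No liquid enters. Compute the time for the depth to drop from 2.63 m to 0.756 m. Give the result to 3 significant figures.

460 s

A dh/dt = −Q_out = −0.0133 √h.
∫ h^(−1/2) dh = −(0.0133/A) ∫ dt, giving 2√h = 2√h₀ − (0.0133/A) t.
t = 2A(√h₀ − √h)/0.0133 = 2·4.07·(√2.63 − √0.756)/0.0133
  = 8.1400 × (1.6217 − 0.86948) / 0.0133 = 460.40 s.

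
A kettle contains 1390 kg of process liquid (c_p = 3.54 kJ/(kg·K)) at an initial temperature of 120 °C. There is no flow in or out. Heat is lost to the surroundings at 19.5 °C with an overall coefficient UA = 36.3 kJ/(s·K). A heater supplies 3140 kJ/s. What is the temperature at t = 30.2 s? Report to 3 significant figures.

M c_p dT/dt = −UA(T − T_amb) + Q̇.
dT/dt = (T_ss − T)/τ with T_ss = T_amb + Q̇/UA = 19.5 + 3140/36.3 = 106.00 °C, τ = M c_p/UA = 1390·3.54/36.3 = 135.55 s.
Solution: T(t) = T_ss + (T₀ − T_ss) e^(−t/τ).
T(30.2) = 106.00 + (13.999)·0.80028 = 117.20 °C.

117 °C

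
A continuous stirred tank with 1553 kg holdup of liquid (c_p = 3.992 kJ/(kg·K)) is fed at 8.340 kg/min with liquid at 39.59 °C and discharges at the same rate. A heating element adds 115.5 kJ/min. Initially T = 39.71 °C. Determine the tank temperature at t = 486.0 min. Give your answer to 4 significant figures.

42.81 °C

M c_p dT/dt = ṁ c_p (T_in − T) + Q̇.
Rearrange: dT/dt = (T_ss − T)/τ with τ = M/ṁ = 186.211 min and T_ss = T_in + Q̇/(ṁ c_p) = 43.0592 °C.
This is linear first-order; T(t) = T_ss + (T₀ − T_ss) e^(−t/τ).
T(486.0) = 43.0592 + (-3.34917)·e^(−486.0/186.211) = 43.0592 + (-3.34917)·0.0735388 = 42.8129 °C.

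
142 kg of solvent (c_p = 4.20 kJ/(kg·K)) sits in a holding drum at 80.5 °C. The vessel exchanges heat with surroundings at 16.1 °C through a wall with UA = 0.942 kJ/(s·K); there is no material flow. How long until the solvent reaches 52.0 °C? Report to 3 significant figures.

370 s

Heat balance on the well-mixed liquid: M c_p dT/dt = −UA(T − T_amb).
τ = M c_p/UA = 633.12 s; T_ss = T_amb = 16.100 °C.
T(t) = T_ss + (T₀ − T_ss)e^(−t/τ); set T = 52.0:
t = −τ ln[(T − T_ss)/(T₀ − T_ss)] = −633.12 · ln(0.55745) = 369.98 s.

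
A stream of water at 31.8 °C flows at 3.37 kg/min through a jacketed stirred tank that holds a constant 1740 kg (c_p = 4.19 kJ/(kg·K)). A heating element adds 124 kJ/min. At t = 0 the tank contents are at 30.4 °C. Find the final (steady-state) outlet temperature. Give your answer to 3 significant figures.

40.6 °C

Energy balance: M c_p dT/dt = ṁ c_p (T_in − T) + 124.
At steady state dT/dt = 0 ⇒ T_ss = T_in + Q̇/(ṁ c_p) = 31.8 + 124/(3.37·4.19) = 40.582 °C.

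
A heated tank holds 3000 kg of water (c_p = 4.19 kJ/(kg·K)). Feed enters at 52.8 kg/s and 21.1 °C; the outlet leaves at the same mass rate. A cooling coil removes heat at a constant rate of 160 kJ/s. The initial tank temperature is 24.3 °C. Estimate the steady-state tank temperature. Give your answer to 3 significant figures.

M c_p dT/dt = ṁ c_p (T_in − T) − Q̇.
At steady state dT/dt = 0 ⇒ T_ss = T_in − Q̇/(ṁ c_p) = 21.1 − 160/(52.8·4.19) = 20.377 °C.

20.4 °C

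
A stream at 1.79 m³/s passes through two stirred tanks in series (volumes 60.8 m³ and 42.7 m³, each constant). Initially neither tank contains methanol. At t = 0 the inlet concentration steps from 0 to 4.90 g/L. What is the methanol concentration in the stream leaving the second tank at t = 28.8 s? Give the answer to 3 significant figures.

1.31 g/L

Time constants: τᵢ = Vᵢ/Q for each well-mixed tank.
τ₁ = 60.8/1.79 = 33.966 s; τ₂ = 42.7/1.79 = 23.855 s.
Tank 1: C₁ = C_in(1 − e^(−t/τ₁)). Tank 2 (τ₁ ≠ τ₂): C₂ = C_in[1 − (τ₁ e^(−t/τ₁) − τ₂ e^(−t/τ₂))/(τ₁ − τ₂)].
At t = 28.8: e^(−t/τ₁) = 0.42832, e^(−t/τ₂) = 0.29900.
C₂ = 4.90·[1 − (33.966·0.42832 − 23.855·0.29900)/(10.112)] = 4.90·0.26662 = 1.3064 g/L.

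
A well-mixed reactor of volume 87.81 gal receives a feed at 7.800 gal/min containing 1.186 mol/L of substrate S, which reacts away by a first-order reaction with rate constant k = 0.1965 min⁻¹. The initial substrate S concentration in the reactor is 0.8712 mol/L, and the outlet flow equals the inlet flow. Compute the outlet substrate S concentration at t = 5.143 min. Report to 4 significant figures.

V dC/dt = Q(C_in − C) − k V C.
This is linear with rate a = Q/V + k = 0.285328 min⁻¹.
C_ss = Q C_in/(Q + kV) = 0.369225 mol/L; C(t) = C_ss + (C₀ − C_ss) e^(−a t).
C(5.143) = 0.369225 + (0.501975)·e^(−0.285328·5.143) = 0.369225 + (0.501975)·0.230514 = 0.484937 mol/L.

0.4849 mol/L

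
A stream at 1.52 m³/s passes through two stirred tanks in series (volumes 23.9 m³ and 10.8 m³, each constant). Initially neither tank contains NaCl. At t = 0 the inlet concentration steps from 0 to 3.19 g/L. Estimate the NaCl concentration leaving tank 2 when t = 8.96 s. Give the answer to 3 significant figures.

0.643 g/L

Time constants: τᵢ = Vᵢ/Q for each well-mixed tank.
τ₁ = 23.9/1.52 = 15.724 s; τ₂ = 10.8/1.52 = 7.1053 s.
Tank 1: C₁ = C_in(1 − e^(−t/τ₁)). Tank 2 (τ₁ ≠ τ₂): C₂ = C_in[1 − (τ₁ e^(−t/τ₁) − τ₂ e^(−t/τ₂))/(τ₁ − τ₂)].
At t = 8.96: e^(−t/τ₁) = 0.56562, e^(−t/τ₂) = 0.28336.
C₂ = 3.19·[1 − (15.724·0.56562 − 7.1053·0.28336)/(8.6184)] = 3.19·0.20169 = 0.64338 g/L.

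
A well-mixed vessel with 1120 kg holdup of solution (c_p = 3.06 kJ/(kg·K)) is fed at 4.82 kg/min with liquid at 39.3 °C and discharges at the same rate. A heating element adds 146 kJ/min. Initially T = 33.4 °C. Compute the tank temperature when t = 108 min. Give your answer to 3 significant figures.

39.3 °C

M c_p dT/dt = ṁ c_p (T_in − T) + Q̇.
τ = M/ṁ = 232.37 min; T_ss = T_in + Q̇/(ṁ c_p) = 39.3 + 146/(4.82·3.06) = 49.199 °C.
T approaches T_ss exponentially: T(t) = T_ss + (T₀ − T_ss) e^(−t/τ).
T(108) = 49.199 + (-15.799)·e^(−108/232.37) = 49.199 + (-15.799)·0.62827 = 39.273 °C.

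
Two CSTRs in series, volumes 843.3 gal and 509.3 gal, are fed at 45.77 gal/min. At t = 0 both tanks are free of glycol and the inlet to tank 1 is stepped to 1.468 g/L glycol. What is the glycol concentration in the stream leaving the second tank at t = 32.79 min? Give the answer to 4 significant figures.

Species balance on tank i: dCᵢ/dt = (Cᵢ₋₁ − Cᵢ)/τᵢ with τᵢ = Vᵢ/Q.
τ₁ = 843.3/45.77 = 18.4247 min; τ₂ = 509.3/45.77 = 11.1274 min.
Solving the cascade with C₁(0)=C₂(0)=0 gives C₂(t) = C_in[1 − (τ₁ e^(−t/τ₁) − τ₂ e^(−t/τ₂))/(τ₁ − τ₂)].
At t = 32.79: e^(−t/τ₁) = 0.168693, e^(−t/τ₂) = 0.0525082.
C₂ = 1.468·[1 − (18.4247·0.168693 − 11.1274·0.0525082)/(7.29736)] = 1.468·0.654142 = 0.960280 g/L.

0.9603 g/L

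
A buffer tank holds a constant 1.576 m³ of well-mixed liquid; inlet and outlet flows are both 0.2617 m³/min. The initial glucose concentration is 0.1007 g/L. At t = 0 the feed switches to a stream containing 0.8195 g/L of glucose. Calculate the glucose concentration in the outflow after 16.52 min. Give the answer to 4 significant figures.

Mass balance on the solute (V constant): V dC/dt = Q(C_in − C).
So dC/dt = (C_in − C)/τ with τ = V/Q = 1.576/0.2617 = 6.02216 min.
C approaches C_in exponentially: C(t) = C_in + (C₀ − C_in) e^(−t/τ).
C(16.52) = 0.8195 + (0.1007 − 0.8195)·e^(−16.52/6.02216) = 0.8195 + (-0.718800)·0.0643640 = 0.773235 g/L.

0.7732 g/L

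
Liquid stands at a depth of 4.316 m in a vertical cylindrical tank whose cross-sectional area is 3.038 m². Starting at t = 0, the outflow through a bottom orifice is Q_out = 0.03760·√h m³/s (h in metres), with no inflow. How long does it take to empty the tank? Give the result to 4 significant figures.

335.7 s

A dh/dt = −Q_out = −0.03760 √h.
∫ h^(−1/2) dh = −(0.03760/A) ∫ dt, giving 2√h = 2√h₀ − (0.03760/A) t.
Set h = 0: 2√h₀ = (0.03760/A) t_empty ⇒ t_empty = 2A√h₀/0.03760.
t_empty = 2·3.038·√4.316/0.03760 = 6.07600·2.07750/0.03760 = 335.715 s.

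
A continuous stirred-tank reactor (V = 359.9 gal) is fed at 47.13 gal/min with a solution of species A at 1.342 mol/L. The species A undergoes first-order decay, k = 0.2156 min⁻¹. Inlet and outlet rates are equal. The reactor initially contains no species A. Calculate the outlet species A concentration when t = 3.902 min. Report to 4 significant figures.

V dC/dt = Q(C_in − C) − k V C.
This is linear with rate a = Q/V + k = 0.346553 min⁻¹.
C_ss = Q C_in/(Q + kV) = 0.507106 mol/L; C(t) = C_ss + (C₀ − C_ss) e^(−a t).
C(3.902) = 0.507106 + (-0.507106)·e^(−0.346553·3.902) = 0.507106 + (-0.507106)·0.258658 = 0.375939 mol/L.

0.3759 mol/L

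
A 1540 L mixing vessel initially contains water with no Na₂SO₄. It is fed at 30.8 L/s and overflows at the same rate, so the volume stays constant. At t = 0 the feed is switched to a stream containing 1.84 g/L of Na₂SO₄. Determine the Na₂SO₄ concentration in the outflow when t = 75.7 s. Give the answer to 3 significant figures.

Mass balance on the solute (V constant): V dC/dt = Q(C_in − C).
Rewrite as dC/dt + C/τ = C_in/τ, τ = V/Q = 50.000 s.
Solution: C(t) = C_in + (C₀ − C_in) e^(−t/τ).
C(75.7) = 1.84 + (0 − 1.84)·e^(−75.7/50.000) = 1.84 + (-1.8400)·0.22003 = 1.4351 g/L.

1.44 g/L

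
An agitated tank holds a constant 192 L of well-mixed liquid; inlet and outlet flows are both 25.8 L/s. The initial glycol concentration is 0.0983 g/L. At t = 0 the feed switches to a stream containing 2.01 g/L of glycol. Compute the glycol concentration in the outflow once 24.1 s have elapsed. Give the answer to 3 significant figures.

1.94 g/L

Mass balance on the solute (V constant): V dC/dt = Q(C_in − C).
Time constant τ = V/Q = 192/25.8 = 7.4419 s.
Solution: C(t) = C_in + (C₀ − C_in) e^(−t/τ).
C(24.1) = 2.01 + (0.0983 − 2.01)·e^(−24.1/7.4419) = 2.01 + (-1.9117)·0.039225 = 1.9350 g/L.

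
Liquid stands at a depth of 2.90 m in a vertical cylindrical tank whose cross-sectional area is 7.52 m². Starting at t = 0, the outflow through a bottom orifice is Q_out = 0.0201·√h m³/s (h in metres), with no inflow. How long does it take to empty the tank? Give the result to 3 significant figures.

Accumulation of liquid (constant cross-section A): A dh/dt = −0.0201 √h.
Separate and integrate: 2(√h − √h₀) = −(0.0201/A) t.
Tank is empty when √h = 0: t_empty = 2A√h₀/0.0201.
t_empty = 2·7.52·√2.90/0.0201 = 15.040·1.7029/0.0201 = 1274.2 s.

1270 s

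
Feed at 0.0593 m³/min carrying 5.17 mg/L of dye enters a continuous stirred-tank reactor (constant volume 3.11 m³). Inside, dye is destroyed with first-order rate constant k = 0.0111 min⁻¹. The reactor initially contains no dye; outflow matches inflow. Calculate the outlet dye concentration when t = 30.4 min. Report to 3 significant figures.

1.96 mg/L

Species balance: V dC/dt = Q C_in − Q C − k V C.
dC/dt = (Q/V) C_in − (Q/V + k) C; effective rate a = Q/V + k = 0.019068 + 0.0111 = 0.030168 min⁻¹.
C_ss = Q C_in/(Q + kV) = 3.2677 mg/L; C(t) = C_ss + (C₀ − C_ss) e^(−a t).
C(30.4) = 3.2677 + (-3.2677)·e^(−0.030168·30.4) = 3.2677 + (-3.2677)·0.39968 = 1.9617 mg/L.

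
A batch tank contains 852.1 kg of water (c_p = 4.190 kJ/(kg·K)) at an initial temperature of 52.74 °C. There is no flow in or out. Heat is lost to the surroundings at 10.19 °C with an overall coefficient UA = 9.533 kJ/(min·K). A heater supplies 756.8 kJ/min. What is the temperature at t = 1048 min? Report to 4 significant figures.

87.33 °C

Unsteady energy balance on the tank contents: M c_p dT/dt = −UA(T − T_amb) + Q̇.
dT/dt = (T_ss − T)/τ with T_ss = T_amb + Q̇/UA = 10.19 + 756.8/9.533 = 89.5774 °C, τ = M c_p/UA = 852.1·4.190/9.533 = 374.520 min.
This is linear first-order; T(t) = T_ss + (T₀ − T_ss) e^(−t/τ).
T(1048) = 89.5774 + (-36.8374)·0.0609167 = 87.3334 °C.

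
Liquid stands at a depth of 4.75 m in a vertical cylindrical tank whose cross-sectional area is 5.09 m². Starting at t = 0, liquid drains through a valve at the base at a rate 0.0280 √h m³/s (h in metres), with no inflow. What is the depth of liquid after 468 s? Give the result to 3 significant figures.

0.796 m

With no inflow, A dh/dt = −0.0280 √h.
∫ h^(−1/2) dh = −(0.0280/A) ∫ dt, giving 2√h = 2√h₀ − (0.0280/A) t.
√h = √4.75 − 0.0280·468/(2·5.09) = 2.1794 − 1.2872 = 0.89222.
h = 0.89222² = 0.79606 m.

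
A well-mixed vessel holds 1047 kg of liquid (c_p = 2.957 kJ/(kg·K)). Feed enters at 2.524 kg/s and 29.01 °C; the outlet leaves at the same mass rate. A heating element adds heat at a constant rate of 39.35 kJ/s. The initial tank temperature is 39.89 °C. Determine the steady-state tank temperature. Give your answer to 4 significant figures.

34.28 °C

First-law balance (no shaft work): M c_p dT/dt = ṁ c_p (T_in − T) + 39.35.
At steady state dT/dt = 0 ⇒ T_ss = T_in + Q̇/(ṁ c_p) = 29.01 + 39.35/(2.524·2.957) = 34.2823 °C.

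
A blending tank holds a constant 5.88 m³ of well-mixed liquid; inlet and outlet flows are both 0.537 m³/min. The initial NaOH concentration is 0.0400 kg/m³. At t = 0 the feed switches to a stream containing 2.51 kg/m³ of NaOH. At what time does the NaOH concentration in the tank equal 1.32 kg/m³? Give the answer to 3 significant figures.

Species balance: V dC/dt = Q(C_in − C) ⇒ τ = V/Q = 10.950 min.
C(t) = C_in + (C₀ − C_in) e^(−t/τ). Set C = 1.32 and solve for t:
e^(−t/τ) = (C − C_in)/(C₀ − C_in) = (1.32 − 2.51)/(0.0400 − 2.51) = 0.48178
t = −τ ln(…) = 10.950 × 0.73026 = 7.9962 min.

8.00 min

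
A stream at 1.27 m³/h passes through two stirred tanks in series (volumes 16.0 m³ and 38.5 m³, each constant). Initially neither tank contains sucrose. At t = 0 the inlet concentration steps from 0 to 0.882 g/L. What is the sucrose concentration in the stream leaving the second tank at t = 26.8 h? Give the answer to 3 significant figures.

Species balance on tank i: dCᵢ/dt = (Cᵢ₋₁ − Cᵢ)/τᵢ with τᵢ = Vᵢ/Q.
τ₁ = 16.0/1.27 = 12.598 h; τ₂ = 38.5/1.27 = 30.315 h.
Tank 1: C₁ = C_in(1 − e^(−t/τ₁)). Tank 2 (τ₁ ≠ τ₂): C₂ = C_in[1 − (τ₁ e^(−t/τ₁) − τ₂ e^(−t/τ₂))/(τ₁ − τ₂)].
At t = 26.8: e^(−t/τ₁) = 0.11916, e^(−t/τ₂) = 0.41311.
C₂ = 0.882·[1 − (12.598·0.11916 − 30.315·0.41311)/(-17.717)] = 0.882·0.37787 = 0.33328 g/L.

0.333 g/L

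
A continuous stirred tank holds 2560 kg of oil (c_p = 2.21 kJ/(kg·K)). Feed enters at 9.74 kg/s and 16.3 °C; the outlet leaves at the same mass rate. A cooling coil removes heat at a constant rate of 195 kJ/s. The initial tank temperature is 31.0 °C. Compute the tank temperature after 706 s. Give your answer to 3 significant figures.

M c_p dT/dt = ṁ c_p (T_in − T) − Q̇.
Rearrange: dT/dt = (T_ss − T)/τ with τ = M/ṁ = 262.83 s and T_ss = T_in − Q̇/(ṁ c_p) = 7.2409 °C.
Solution: T(t) = T_ss + (T₀ − T_ss) e^(−t/τ).
T(706) = 7.2409 + (23.759)·e^(−706/262.83) = 7.2409 + (23.759)·0.068146 = 8.8600 °C.

8.86 °C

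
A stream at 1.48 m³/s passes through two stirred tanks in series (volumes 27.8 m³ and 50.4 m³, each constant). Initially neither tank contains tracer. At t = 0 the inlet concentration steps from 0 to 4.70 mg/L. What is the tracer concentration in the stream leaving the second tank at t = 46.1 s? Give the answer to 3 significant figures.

2.49 mg/L

Each tank obeys Vᵢ dCᵢ/dt = Q(Cᵢ₋₁ − Cᵢ), so τᵢ = Vᵢ/Q.
τ₁ = 27.8/1.48 = 18.784 s; τ₂ = 50.4/1.48 = 34.054 s.
Solving the cascade with C₁(0)=C₂(0)=0 gives C₂(t) = C_in[1 − (τ₁ e^(−t/τ₁) − τ₂ e^(−t/τ₂))/(τ₁ − τ₂)].
At t = 46.1: e^(−t/τ₁) = 0.085928, e^(−t/τ₂) = 0.25828.
C₂ = 4.70·[1 − (18.784·0.085928 − 34.054·0.25828)/(-15.270)] = 4.70·0.52972 = 2.4897 mg/L.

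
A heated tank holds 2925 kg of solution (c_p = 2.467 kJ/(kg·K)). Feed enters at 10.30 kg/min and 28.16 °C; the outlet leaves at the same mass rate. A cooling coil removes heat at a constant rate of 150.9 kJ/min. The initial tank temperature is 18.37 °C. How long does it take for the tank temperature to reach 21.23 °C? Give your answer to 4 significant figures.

First-law balance (no shaft work): M c_p dT/dt = ṁ c_p (T_in − T) − 150.9.
τ = M/ṁ = 283.981 min; T_ss = T_in − Q̇/(ṁ c_p) = 22.2214 °C.
T(t) = T_ss + (T₀ − T_ss) e^(−t/τ). Set T = 21.23:
e^(−t/τ) = (21.23 − 22.2214)/(18.37 − 22.2214) = 0.257416
t = −283.981 · ln(0.257416) = 385.379 min.

385.4 min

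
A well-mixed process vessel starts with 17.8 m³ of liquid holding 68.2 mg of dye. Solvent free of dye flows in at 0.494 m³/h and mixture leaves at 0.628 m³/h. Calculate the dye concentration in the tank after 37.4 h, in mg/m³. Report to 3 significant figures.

1.13 mg/m³

Let m(t) be the amount of dye. Volume: V(t) = V₀ + (Q_in − Q_out) t = 17.8 − 0.13400 t; V(37.4) = 12.788 m³.
Solute balance: dm/dt = 0 − Q_out C = −Q_out m/V(t).
dm/m = −Q_out dt/(V₀ − 0.13400 t); integrating gives ln(m/m₀) = −(Q_out/(Q_in−Q_out)) ln(V/V₀).
m = m₀ (V₀/V)^(Q_out/(Q_in−Q_out)) = 68.2 × (17.8/12.788)^(-4.6866) = 14.480 mg.
C = m/V = 14.480/12.788 = 1.1323 mg/m³.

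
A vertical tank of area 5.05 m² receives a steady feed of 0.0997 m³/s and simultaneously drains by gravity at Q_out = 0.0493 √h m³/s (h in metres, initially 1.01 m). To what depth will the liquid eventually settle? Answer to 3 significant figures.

4.09 m

A dh/dt = Q_in − 0.0493 √h. Steady state requires inflow = outflow:
Q_in = 0.0493 √h_ss ⇒ √h_ss = 0.0997/0.0493 = 2.0223.
h_ss = 2.0223² = 4.0897 m. (Since h₀ = 1.01 m < h_ss, the level will rise toward this value.)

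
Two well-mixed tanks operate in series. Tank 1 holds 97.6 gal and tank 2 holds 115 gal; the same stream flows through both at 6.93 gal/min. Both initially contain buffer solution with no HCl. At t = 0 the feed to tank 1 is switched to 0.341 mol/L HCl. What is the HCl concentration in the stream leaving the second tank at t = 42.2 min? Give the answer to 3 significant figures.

0.259 mol/L

Time constants: τᵢ = Vᵢ/Q for each well-mixed tank.
τ₁ = 97.6/6.93 = 14.084 min; τ₂ = 115/6.93 = 16.595 min.
Solving the cascade with C₁(0)=C₂(0)=0 gives C₂(t) = C_in[1 − (τ₁ e^(−t/τ₁) − τ₂ e^(−t/τ₂))/(τ₁ − τ₂)].
At t = 42.2: e^(−t/τ₁) = 0.049968, e^(−t/τ₂) = 0.078629.
C₂ = 0.341·[1 − (14.084·0.049968 − 16.595·0.078629)/(-2.5108)] = 0.341·0.76060 = 0.25937 mol/L.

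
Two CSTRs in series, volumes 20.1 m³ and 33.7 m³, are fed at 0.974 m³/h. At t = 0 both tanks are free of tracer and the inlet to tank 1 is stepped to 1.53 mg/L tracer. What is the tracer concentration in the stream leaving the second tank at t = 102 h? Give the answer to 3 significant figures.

Time constants: τᵢ = Vᵢ/Q for each well-mixed tank.
τ₁ = 20.1/0.974 = 20.637 h; τ₂ = 33.7/0.974 = 34.600 h.
Solving the cascade with C₁(0)=C₂(0)=0 gives C₂(t) = C_in[1 − (τ₁ e^(−t/τ₁) − τ₂ e^(−t/τ₂))/(τ₁ − τ₂)].
At t = 102: e^(−t/τ₁) = 0.0071354, e^(−t/τ₂) = 0.052444.
C₂ = 1.53·[1 − (20.637·0.0071354 − 34.600·0.052444)/(-13.963)] = 1.53·0.88059 = 1.3473 mg/L.

1.35 mg/L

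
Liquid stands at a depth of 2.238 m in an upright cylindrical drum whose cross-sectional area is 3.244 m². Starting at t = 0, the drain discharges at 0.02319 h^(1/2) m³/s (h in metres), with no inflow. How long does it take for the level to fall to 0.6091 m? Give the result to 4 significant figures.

200.2 s

Unsteady balance on liquid volume: A dh/dt = −0.02319 √h.
∫ h^(−1/2) dh = −(0.02319/A) ∫ dt, giving 2√h = 2√h₀ − (0.02319/A) t.
t = 2A(√h₀ − √h)/0.02319 = 2·3.244·(√2.238 − √0.6091)/0.02319
  = 6.48800 × (1.49599 − 0.780449) / 0.02319 = 200.192 s.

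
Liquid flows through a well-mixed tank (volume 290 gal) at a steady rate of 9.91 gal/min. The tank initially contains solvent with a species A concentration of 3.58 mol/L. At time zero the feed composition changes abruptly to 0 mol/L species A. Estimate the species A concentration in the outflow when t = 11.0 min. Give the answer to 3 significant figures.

2.46 mol/L

Accumulation = in − out for the solute gives V dC/dt = Q(C_in − C).
So dC/dt = (C_in − C)/τ with τ = V/Q = 290/9.91 = 29.263 min.
C approaches C_in exponentially: C(t) = C_in + (C₀ − C_in) e^(−t/τ).
C(11.0) = 0 + (3.58 − 0)·e^(−11.0/29.263) = 0 + (3.5800)·0.68667 = 2.4583 mol/L.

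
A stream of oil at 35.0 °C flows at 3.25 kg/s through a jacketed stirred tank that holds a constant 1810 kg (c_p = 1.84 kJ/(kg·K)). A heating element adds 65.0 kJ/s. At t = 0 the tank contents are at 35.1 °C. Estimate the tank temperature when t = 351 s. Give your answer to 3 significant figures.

40.1 °C

Heat balance on the well-mixed liquid: M c_p dT/dt = ṁ c_p (T_in − T) + 65.0.
Rearrange: dT/dt = (T_ss − T)/τ with τ = M/ṁ = 556.92 s and T_ss = T_in + Q̇/(ṁ c_p) = 45.870 °C.
T approaches T_ss exponentially: T(t) = T_ss + (T₀ − T_ss) e^(−t/τ).
T(351) = 45.870 + (-10.770)·e^(−351/556.92) = 45.870 + (-10.770)·0.53246 = 40.135 °C.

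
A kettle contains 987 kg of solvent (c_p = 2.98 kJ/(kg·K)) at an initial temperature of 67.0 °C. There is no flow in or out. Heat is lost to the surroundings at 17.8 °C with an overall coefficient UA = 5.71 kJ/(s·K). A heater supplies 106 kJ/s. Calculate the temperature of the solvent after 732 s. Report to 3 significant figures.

Lumped-capacitance energy balance: M c_p dT/dt = UA(T_amb − T) + Q̇.
dT/dt = (T_ss − T)/τ with T_ss = T_amb + Q̇/UA = 17.8 + 106/5.71 = 36.364 °C, τ = M c_p/UA = 987·2.98/5.71 = 515.11 s.
Integrating: T(t) = T_ss + (T₀ − T_ss) e^(−t/τ).
T(732) = 36.364 + (30.636)·0.24146 = 43.761 °C.

43.8 °C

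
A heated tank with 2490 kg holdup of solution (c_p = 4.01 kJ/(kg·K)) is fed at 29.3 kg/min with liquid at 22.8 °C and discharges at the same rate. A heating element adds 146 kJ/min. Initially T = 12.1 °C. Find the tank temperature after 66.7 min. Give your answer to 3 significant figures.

18.6 °C

Heat balance on the well-mixed liquid: M c_p dT/dt = ṁ c_p (T_in − T) + 146.
τ = M/ṁ = 84.983 min; T_ss = T_in + Q̇/(ṁ c_p) = 22.8 + 146/(29.3·4.01) = 24.043 °C.
This is linear first-order; T(t) = T_ss + (T₀ − T_ss) e^(−t/τ).
T(66.7) = 24.043 + (-11.943)·e^(−66.7/84.983) = 24.043 + (-11.943)·0.45618 = 18.595 °C.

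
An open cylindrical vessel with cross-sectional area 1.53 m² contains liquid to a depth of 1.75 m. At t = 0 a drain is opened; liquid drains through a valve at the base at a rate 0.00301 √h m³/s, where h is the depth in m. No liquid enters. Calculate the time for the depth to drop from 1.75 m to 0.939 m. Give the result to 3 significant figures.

Volume balance on the tank: A dh/dt = −0.00301 √h.
Separate and integrate: 2(√h − √h₀) = −(0.00301/A) t.
t = 2A(√h₀ − √h)/0.00301 = 2·1.53·(√1.75 − √0.939)/0.00301
  = 3.0600 × (1.3229 − 0.96902) / 0.00301 = 359.73 s.

360 s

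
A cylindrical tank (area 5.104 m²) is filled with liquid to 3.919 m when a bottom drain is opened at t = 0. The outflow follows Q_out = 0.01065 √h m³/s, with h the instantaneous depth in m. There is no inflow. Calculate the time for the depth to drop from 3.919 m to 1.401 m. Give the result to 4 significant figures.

763.0 s

A dh/dt = −Q_out = −0.01065 √h.
∫ h^(−1/2) dh = −(0.01065/A) ∫ dt, giving 2√h = 2√h₀ − (0.01065/A) t.
t = 2A(√h₀ − √h)/0.01065 = 2·5.104·(√3.919 − √1.401)/0.01065
  = 10.2080 × (1.97965 − 1.18364) / 0.01065 = 762.972 s.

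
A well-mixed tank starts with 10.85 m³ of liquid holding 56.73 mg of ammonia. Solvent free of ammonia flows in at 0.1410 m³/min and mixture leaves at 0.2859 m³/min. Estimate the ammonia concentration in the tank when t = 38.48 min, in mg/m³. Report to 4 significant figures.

2.591 mg/m³

Total volume: dV/dt = Q_in − Q_out = -0.144900 m³/min, so V(t) = 10.85 − 0.144900 t and V(38.48) = 5.27425 m³.
Species balance (pure solvent in): dm/dt = −Q_out · m/V(t).
Separate: dm/m = −Q_out dt/V(t) ⇒ ln(m/m₀) = −(Q_out/(Q_in−Q_out)) ln(V/V₀).
m = m₀ (V₀/V)^(Q_out/(Q_in−Q_out)) = 56.73 × (10.85/5.27425)^(-1.97308) = 13.6680 mg.
C = m/V = 13.6680/5.27425 = 2.59147 mg/m³.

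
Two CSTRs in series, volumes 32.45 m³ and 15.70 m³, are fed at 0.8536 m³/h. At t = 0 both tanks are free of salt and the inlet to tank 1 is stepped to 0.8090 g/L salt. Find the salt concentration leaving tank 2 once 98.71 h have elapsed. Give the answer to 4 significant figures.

0.6957 g/L

Species balance on tank i: dCᵢ/dt = (Cᵢ₋₁ − Cᵢ)/τᵢ with τᵢ = Vᵢ/Q.
τ₁ = 32.45/0.8536 = 38.0155 h; τ₂ = 15.70/0.8536 = 18.3927 h.
Tank 1: C₁ = C_in(1 − e^(−t/τ₁)). Tank 2 (τ₁ ≠ τ₂): C₂ = C_in[1 − (τ₁ e^(−t/τ₁) − τ₂ e^(−t/τ₂))/(τ₁ − τ₂)].
At t = 98.71: e^(−t/τ₁) = 0.0745284, e^(−t/τ₂) = 0.00466902.
C₂ = 0.8090·[1 − (38.0155·0.0745284 − 18.3927·0.00466902)/(19.6228)] = 0.8090·0.859991 = 0.695733 g/L.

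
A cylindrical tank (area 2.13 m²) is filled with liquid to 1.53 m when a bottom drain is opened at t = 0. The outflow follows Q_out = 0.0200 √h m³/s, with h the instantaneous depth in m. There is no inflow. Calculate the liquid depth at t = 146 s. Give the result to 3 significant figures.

0.304 m

A dh/dt = −Q_out = −0.0200 √h.
This is separable: 2 d(√h)/dt = −0.0200/A, so √h = √h₀ − (0.0200/(2A)) t.
√h = √1.53 − 0.0200·146/(2·2.13) = 1.2369 − 0.68545 = 0.55149.
h = 0.55149² = 0.30414 m.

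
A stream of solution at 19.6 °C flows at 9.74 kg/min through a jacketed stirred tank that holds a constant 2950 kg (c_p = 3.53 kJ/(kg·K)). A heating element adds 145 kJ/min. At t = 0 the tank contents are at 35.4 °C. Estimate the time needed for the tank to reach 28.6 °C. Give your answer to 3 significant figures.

M c_p dT/dt = ṁ c_p (T_in − T) + Q̇.
τ = M/ṁ = 302.87 min; T_ss = T_in + Q̇/(ṁ c_p) = 23.817 °C.
T(t) = T_ss + (T₀ − T_ss) e^(−t/τ). Set T = 28.6:
e^(−t/τ) = (28.6 − 23.817)/(35.4 − 23.817) = 0.41292
t = −302.87 · ln(0.41292) = 267.89 min.

268 min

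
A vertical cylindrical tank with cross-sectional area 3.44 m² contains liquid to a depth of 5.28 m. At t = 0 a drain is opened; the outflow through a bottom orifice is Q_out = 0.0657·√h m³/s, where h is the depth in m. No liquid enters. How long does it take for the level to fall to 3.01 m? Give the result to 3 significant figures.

58.9 s

A dh/dt = −Q_out = −0.0657 √h.
Separate and integrate: 2(√h − √h₀) = −(0.0657/A) t.
t = 2A(√h₀ − √h)/0.0657 = 2·3.44·(√5.28 − √3.01)/0.0657
  = 6.8800 × (2.2978 − 1.7349) / 0.0657 = 58.945 s.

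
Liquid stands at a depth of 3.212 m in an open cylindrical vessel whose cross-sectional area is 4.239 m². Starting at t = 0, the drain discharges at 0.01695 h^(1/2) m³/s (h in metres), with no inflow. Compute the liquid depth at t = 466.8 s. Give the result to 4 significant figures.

A dh/dt = −Q_out = −0.01695 √h.
This is separable: 2 d(√h)/dt = −0.01695/A, so √h = √h₀ − (0.01695/(2A)) t.
√h = √3.212 − 0.01695·466.8/(2·4.239) = 1.79221 − 0.933270 = 0.858936.
h = 0.858936² = 0.737771 m.

0.7378 m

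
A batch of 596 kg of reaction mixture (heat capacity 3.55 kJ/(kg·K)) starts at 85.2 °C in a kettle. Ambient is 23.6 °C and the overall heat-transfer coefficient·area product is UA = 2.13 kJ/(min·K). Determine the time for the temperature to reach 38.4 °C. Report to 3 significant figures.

Lumped-capacitance energy balance: M c_p dT/dt = UA(T_amb − T).
τ = M c_p/UA = 993.33 min; T_ss = T_amb = 23.600 °C.
T(t) = T_ss + (T₀ − T_ss)e^(−t/τ); set T = 38.4:
t = −τ ln[(T − T_ss)/(T₀ − T_ss)] = −993.33 · ln(0.24026) = 1416.5 min.

1420 min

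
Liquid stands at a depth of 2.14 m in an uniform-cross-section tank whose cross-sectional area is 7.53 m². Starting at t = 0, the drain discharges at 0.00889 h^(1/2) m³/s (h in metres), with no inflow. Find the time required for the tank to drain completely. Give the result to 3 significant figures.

With no inflow, A dh/dt = −0.00889 √h.
This is separable: 2 d(√h)/dt = −0.00889/A, so √h = √h₀ − (0.00889/(2A)) t.
Tank is empty when √h = 0: t_empty = 2A√h₀/0.00889.
t_empty = 2·7.53·√2.14/0.00889 = 15.060·1.4629/0.00889 = 2478.2 s.

2480 s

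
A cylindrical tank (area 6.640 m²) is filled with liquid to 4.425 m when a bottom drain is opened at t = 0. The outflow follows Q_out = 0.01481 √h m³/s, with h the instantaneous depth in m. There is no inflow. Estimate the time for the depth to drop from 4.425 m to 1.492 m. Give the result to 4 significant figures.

791.0 s

Volume balance on the tank: A dh/dt = −0.01481 √h.
Separate and integrate: 2(√h − √h₀) = −(0.01481/A) t.
t = 2A(√h₀ − √h)/0.01481 = 2·6.640·(√4.425 − √1.492)/0.01481
  = 13.2800 × (2.10357 − 1.22147) / 0.01481 = 790.966 s.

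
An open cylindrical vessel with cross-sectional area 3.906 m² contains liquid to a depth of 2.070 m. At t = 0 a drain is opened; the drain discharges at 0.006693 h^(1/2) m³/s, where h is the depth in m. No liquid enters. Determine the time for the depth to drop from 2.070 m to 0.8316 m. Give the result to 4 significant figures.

A dh/dt = −Q_out = −0.006693 √h.
Separate and integrate: 2(√h − √h₀) = −(0.006693/A) t.
t = 2A(√h₀ − √h)/0.006693 = 2·3.906·(√2.070 − √0.8316)/0.006693
  = 7.81200 × (1.43875 − 0.911921) / 0.006693 = 614.909 s.

614.9 s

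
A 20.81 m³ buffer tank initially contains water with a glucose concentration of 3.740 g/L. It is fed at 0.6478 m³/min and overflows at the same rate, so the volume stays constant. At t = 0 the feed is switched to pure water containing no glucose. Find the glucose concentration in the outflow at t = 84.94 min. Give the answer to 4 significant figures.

0.2658 g/L

Species balance on the tank: V dC/dt = Q(C_in − C).
So dC/dt = (C_in − C)/τ with τ = V/Q = 20.81/0.6478 = 32.1241 min.
Solution: C(t) = C_in + (C₀ − C_in) e^(−t/τ).
C(84.94) = 0 + (3.740 − 0)·e^(−84.94/32.1241) = 0 + (3.74000)·0.0710679 = 0.265794 g/L.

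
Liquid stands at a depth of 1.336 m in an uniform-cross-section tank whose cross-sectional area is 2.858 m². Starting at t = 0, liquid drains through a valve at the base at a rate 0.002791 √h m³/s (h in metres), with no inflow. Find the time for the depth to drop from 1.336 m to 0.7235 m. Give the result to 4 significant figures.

With no inflow, A dh/dt = −0.002791 √h.
∫ h^(−1/2) dh = −(0.002791/A) ∫ dt, giving 2√h = 2√h₀ − (0.002791/A) t.
t = 2A(√h₀ − √h)/0.002791 = 2·2.858·(√1.336 − √0.7235)/0.002791
  = 5.71600 × (1.15585 − 0.850588) / 0.002791 = 625.190 s.

625.2 s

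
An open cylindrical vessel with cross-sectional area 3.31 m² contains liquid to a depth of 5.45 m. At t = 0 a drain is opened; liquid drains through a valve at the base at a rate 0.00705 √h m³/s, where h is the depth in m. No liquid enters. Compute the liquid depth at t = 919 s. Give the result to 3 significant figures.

With no inflow, A dh/dt = −0.00705 √h.
Separate and integrate: 2(√h − √h₀) = −(0.00705/A) t.
√h = √5.45 − 0.00705·919/(2·3.31) = 2.3345 − 0.97869 = 1.3558.
h = 1.3558² = 1.8383 m.

1.84 m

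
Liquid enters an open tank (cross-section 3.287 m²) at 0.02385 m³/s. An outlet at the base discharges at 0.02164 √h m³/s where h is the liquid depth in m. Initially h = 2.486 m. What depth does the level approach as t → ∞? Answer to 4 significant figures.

1.215 m

Volume balance on the tank: A dh/dt = Q_in − 0.02164 √h. At steady state dh/dt = 0:
Q_in = 0.02164 √h_ss ⇒ √h_ss = 0.02385/0.02164 = 1.10213.
h_ss = 1.10213² = 1.21468 m. (Since h₀ = 2.486 m > h_ss, the level will fall toward this value.)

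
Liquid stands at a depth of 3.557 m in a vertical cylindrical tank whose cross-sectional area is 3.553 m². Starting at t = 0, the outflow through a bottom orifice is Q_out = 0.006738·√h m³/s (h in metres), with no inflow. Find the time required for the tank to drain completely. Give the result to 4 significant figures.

With no inflow, A dh/dt = −0.006738 √h.
Separate and integrate: 2(√h − √h₀) = −(0.006738/A) t.
Set h = 0: 2√h₀ = (0.006738/A) t_empty ⇒ t_empty = 2A√h₀/0.006738.
t_empty = 2·3.553·√3.557/0.006738 = 7.10600·1.88600/0.006738 = 1989.01 s.

1989 s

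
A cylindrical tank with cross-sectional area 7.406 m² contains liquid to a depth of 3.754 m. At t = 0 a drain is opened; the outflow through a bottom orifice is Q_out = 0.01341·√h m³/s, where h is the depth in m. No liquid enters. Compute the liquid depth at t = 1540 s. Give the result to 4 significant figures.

Accumulation of liquid (constant cross-section A): A dh/dt = −0.01341 √h.
∫ h^(−1/2) dh = −(0.01341/A) ∫ dt, giving 2√h = 2√h₀ − (0.01341/A) t.
√h = √3.754 − 0.01341·1540/(2·7.406) = 1.93752 − 1.39423 = 0.543290.
h = 0.543290² = 0.295164 m.

0.2952 m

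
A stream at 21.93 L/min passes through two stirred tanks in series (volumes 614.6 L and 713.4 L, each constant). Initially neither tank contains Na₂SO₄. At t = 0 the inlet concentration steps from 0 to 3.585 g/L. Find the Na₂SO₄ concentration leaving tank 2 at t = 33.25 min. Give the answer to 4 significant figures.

1.079 g/L

Each tank obeys Vᵢ dCᵢ/dt = Q(Cᵢ₋₁ − Cᵢ), so τᵢ = Vᵢ/Q.
τ₁ = 614.6/21.93 = 28.0255 min; τ₂ = 713.4/21.93 = 32.5308 min.
Solving the cascade with C₁(0)=C₂(0)=0 gives C₂(t) = C_in[1 − (τ₁ e^(−t/τ₁) − τ₂ e^(−t/τ₂))/(τ₁ − τ₂)].
At t = 33.25: e^(−t/τ₁) = 0.305313, e^(−t/τ₂) = 0.359835.
C₂ = 3.585·[1 − (28.0255·0.305313 − 32.5308·0.359835)/(-4.50524)] = 3.585·0.301000 = 1.07909 g/L.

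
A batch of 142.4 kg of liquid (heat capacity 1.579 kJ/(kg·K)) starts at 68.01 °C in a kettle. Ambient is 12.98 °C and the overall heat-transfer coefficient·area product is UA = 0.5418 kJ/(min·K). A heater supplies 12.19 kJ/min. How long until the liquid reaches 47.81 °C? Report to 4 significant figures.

First-law balance (no shaft work): M c_p dT/dt = −UA(T − T_amb) + Q̇.
τ = M c_p/UA = 415.005 min; T_ss = T_amb + Q̇/UA = 12.98 + 12.19/0.5418 = 35.4791 °C.
T(t) = T_ss + (T₀ − T_ss)e^(−t/τ); set T = 47.81:
t = −τ ln[(T − T_ss)/(T₀ − T_ss)] = −415.005 · ln(0.379052) = 402.588 min.

402.6 min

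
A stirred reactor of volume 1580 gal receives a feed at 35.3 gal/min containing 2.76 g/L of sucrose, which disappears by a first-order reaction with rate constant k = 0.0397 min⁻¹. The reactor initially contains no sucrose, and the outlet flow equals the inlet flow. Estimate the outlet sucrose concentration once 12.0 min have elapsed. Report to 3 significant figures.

Species balance: V dC/dt = Q C_in − Q C − k V C.
This is linear with rate a = Q/V + k = 0.062042 min⁻¹.
C_ss = Q C_in/(Q + kV) = 0.99390 g/L; C(t) = C_ss + (C₀ − C_ss) e^(−a t).
C(12.0) = 0.99390 + (-0.99390)·e^(−0.062042·12.0) = 0.99390 + (-0.99390)·0.47497 = 0.52183 g/L.

0.522 g/L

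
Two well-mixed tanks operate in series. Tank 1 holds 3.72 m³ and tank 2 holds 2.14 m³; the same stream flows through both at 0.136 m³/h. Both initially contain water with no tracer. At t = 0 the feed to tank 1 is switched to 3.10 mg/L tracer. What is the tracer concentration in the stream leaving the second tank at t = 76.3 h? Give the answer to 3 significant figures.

Species balance on tank i: dCᵢ/dt = (Cᵢ₋₁ − Cᵢ)/τᵢ with τᵢ = Vᵢ/Q.
τ₁ = 3.72/0.136 = 27.353 h; τ₂ = 2.14/0.136 = 15.735 h.
Tank 1: C₁ = C_in(1 − e^(−t/τ₁)). Tank 2 (τ₁ ≠ τ₂): C₂ = C_in[1 − (τ₁ e^(−t/τ₁) − τ₂ e^(−t/τ₂))/(τ₁ − τ₂)].
At t = 76.3: e^(−t/τ₁) = 0.061454, e^(−t/τ₂) = 0.0078364.
C₂ = 3.10·[1 − (27.353·0.061454 − 15.735·0.0078364)/(11.618)] = 3.10·0.86592 = 2.6844 mg/L.

2.68 mg/L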